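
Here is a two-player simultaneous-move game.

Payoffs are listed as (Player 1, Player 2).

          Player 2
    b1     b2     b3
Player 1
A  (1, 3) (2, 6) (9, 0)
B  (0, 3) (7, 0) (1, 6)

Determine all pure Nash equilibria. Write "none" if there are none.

There is no pure-strategy Nash equilibrium.

Check each profile: it is a Nash equilibrium iff no player can strictly gain by switching unilaterally.
(A, b1): Player 2 can switch to b2 (3 → 6). Not NE.
(A, b2): Player 1 can switch to B (2 → 7). Not NE.
(A, b3): Player 2 can switch to b1 (0 → 3). Not NE.
(B, b1): Player 1 can switch to A (0 → 1). Not NE.
(B, b2): Player 2 can switch to b1 (0 → 3). Not NE.
(B, b3): Player 1 can switch to A (1 → 9). Not NE.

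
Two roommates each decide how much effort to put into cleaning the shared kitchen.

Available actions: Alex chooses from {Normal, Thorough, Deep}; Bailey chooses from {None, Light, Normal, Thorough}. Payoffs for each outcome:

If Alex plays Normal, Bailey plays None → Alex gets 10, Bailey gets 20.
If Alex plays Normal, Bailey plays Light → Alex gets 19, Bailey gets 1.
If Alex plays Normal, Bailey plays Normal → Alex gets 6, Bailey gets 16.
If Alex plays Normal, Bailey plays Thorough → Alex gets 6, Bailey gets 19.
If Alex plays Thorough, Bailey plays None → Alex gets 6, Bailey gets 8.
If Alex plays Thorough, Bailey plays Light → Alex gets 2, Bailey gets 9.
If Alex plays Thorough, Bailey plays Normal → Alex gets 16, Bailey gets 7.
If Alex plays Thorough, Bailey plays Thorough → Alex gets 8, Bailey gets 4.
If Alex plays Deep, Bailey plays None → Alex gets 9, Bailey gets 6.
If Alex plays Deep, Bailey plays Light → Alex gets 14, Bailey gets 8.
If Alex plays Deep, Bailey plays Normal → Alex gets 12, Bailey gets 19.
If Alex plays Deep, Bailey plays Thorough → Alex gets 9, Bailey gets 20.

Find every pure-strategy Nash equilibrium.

Check each profile: it is a Nash equilibrium iff no player can strictly gain by switching unilaterally.
(Normal, None): Alex gets 10, best alternative 9; Bailey gets 20, best alternative 19. No profitable deviation — NE.
(Normal, Light): Bailey can switch to None (1 → 20). Not NE.
(Normal, Normal): Alex can switch to Thorough (6 → 16). Not NE.
(Normal, Thorough): Alex can switch to Thorough (6 → 8). Not NE.
(Thorough, None): Alex can switch to Normal (6 → 10). Not NE.
(Thorough, Light): Alex can switch to Normal (2 → 19). Not NE.
(Thorough, Normal): Bailey can switch to None (7 → 8). Not NE.
(Thorough, Thorough): Alex can switch to Deep (8 → 9). Not NE.
(Deep, None): Alex can switch to Normal (9 → 10). Not NE.
(Deep, Thorough): Alex gets 9, best alternative 8; Bailey gets 20, best alternative 19. No profitable deviation — NE.
(The remaining 2 profiles each have a profitable deviation by the same check.)

The pure Nash equilibria are (Normal, None); (Deep, Thorough).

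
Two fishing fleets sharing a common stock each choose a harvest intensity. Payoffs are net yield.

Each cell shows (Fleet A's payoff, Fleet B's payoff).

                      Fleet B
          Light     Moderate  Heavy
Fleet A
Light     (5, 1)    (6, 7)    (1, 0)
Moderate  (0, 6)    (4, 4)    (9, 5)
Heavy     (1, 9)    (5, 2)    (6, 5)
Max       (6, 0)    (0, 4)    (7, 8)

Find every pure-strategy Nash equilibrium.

Pure NE: (Light, Moderate)

(Light, Light): Fleet A can switch to Max (5 → 6). Not NE.
(Light, Moderate): Fleet A gets 6, best alternative 5; Fleet B gets 7, best alternative 1. No profitable deviation — NE.
(Light, Heavy): Fleet A can switch to Moderate (1 → 9). Not NE.
(Moderate, Light): Fleet A can switch to Light (0 → 5). Not NE.
(Moderate, Moderate): Fleet A can switch to Light (4 → 6). Not NE.
(Moderate, Heavy): Fleet B can switch to Light (5 → 6). Not NE.
(Heavy, Light): Fleet A can switch to Light (1 → 5). Not NE.
(The remaining 5 profiles each have a profitable deviation by the same check.)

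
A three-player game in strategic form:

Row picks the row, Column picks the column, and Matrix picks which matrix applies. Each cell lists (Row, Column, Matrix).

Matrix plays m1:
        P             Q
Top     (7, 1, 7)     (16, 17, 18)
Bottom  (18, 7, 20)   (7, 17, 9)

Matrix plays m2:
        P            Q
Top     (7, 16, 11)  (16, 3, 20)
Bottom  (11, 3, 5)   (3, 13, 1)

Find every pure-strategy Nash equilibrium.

There is no pure-strategy Nash equilibrium.

For each player, find the best response to each opponent profile; mutual best responses are the pure NE.
Row against (P, m1): payoffs 7, 18 → best response Bottom.
Row against (P, m2): payoffs 7, 11 → best response Bottom.
Row against (Q, m1): payoffs 16, 7 → best response Top.
Row against (Q, m2): payoffs 16, 3 → best response Top.
Column against (Top, m1): payoffs 1, 17 → best response Q.
Column against (Top, m2): payoffs 16, 3 → best response P.
Column against (Bottom, m1): payoffs 7, 17 → best response Q.
Column against (Bottom, m2): payoffs 3, 13 → best response Q.
Matrix against (Top, P): payoffs 7, 11 → best response m2.
Matrix against (Top, Q): payoffs 18, 20 → best response m2.
Matrix against (Bottom, P): payoffs 20, 5 → best response m1.
Matrix against (Bottom, Q): payoffs 9, 1 → best response m1.
No profile is a mutual best response for all players.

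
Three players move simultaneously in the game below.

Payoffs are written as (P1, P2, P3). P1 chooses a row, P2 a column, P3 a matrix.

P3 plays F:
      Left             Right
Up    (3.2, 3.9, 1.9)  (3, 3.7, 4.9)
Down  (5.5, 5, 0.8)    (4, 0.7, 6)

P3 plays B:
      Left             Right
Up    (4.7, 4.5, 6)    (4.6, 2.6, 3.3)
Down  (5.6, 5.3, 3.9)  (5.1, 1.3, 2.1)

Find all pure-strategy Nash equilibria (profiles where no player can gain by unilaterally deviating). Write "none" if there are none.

Check each profile: it is a Nash equilibrium iff no player can strictly gain by switching unilaterally.
(Up, Left, F): P1 can switch to Down (3.2 → 5.5). Not NE.
(Up, Left, B): P1 can switch to Down (4.7 → 5.6). Not NE.
(Up, Right, F): P1 can switch to Down (3 → 4). Not NE.
(Up, Right, B): P1 can switch to Down (4.6 → 5.1). Not NE.
(Down, Left, F): P3 can switch to B (0.8 → 3.9). Not NE.
(Down, Left, B): P1 gets 5.6, best alternative 4.7; P2 gets 5.3, best alternative 1.3; P3 gets 3.9, best alternative 0.8. No profitable deviation — NE.
(Down, Right, F): P2 can switch to Left (0.7 → 5). Not NE.
(Down, Right, B): P2 can switch to Left (1.3 → 5.3). Not NE.

Pure NE: (Down, Left, B)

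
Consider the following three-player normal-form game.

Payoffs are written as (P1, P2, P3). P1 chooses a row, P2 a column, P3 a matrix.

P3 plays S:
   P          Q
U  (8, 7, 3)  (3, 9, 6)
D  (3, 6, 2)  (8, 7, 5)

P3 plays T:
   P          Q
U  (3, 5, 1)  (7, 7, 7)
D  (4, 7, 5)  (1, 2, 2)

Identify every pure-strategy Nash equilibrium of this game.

Mark each player's best response to every combination of opponents' strategies; a profile where every player is best-responding is a pure Nash equilibrium.
P1 against (P, S): payoffs 8, 3 → best response U.
P1 against (P, T): payoffs 3, 4 → best response D.
P1 against (Q, S): payoffs 3, 8 → best response D.
P1 against (Q, T): payoffs 7, 1 → best response U.
P2 against (U, S): payoffs 7, 9 → best response Q.
P2 against (U, T): payoffs 5, 7 → best response Q.
P2 against (D, S): payoffs 6, 7 → best response Q.
P2 against (D, T): payoffs 7, 2 → best response P.
P3 against (U, P): payoffs 3, 1 → best response S.
P3 against (U, Q): payoffs 6, 7 → best response T.
P3 against (D, P): payoffs 2, 5 → best response T.
P3 against (D, Q): payoffs 5, 2 → best response S.
Mutual best responses: (U, Q, T); (D, P, T); (D, Q, S).

(U, Q, T) and (D, P, T) and (D, Q, S)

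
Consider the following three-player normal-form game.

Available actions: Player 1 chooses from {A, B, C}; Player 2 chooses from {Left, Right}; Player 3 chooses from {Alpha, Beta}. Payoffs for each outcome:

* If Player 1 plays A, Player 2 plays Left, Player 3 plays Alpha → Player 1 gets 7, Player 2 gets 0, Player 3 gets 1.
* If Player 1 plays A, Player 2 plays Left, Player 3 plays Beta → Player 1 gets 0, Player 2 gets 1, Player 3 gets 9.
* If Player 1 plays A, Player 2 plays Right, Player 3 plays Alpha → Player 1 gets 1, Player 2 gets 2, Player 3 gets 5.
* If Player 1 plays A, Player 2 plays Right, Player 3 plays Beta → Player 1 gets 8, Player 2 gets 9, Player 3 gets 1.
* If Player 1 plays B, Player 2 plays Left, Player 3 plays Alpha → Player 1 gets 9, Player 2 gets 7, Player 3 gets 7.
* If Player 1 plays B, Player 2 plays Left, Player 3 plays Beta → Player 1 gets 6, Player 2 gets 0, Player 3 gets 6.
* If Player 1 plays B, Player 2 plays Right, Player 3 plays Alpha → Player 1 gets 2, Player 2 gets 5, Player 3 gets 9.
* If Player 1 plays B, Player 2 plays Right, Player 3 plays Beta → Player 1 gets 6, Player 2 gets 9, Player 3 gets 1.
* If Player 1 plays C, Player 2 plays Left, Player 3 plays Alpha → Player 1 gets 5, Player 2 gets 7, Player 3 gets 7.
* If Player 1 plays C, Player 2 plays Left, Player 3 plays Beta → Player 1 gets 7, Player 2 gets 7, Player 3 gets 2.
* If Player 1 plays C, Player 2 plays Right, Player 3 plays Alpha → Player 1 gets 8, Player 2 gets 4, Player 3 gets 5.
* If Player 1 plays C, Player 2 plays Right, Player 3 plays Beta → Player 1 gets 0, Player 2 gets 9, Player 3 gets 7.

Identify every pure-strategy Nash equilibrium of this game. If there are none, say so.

Pure NE: (B, Left, Alpha)

For each strategy profile, look for a profitable unilateral deviation.
(A, Left, Alpha): Player 1 can switch to B (7 → 9). Not NE.
(A, Left, Beta): Player 1 can switch to B (0 → 6). Not NE.
(A, Right, Alpha): Player 1 can switch to B (1 → 2). Not NE.
(A, Right, Beta): Player 3 can switch to Alpha (1 → 5). Not NE.
(B, Left, Alpha): Player 1 gets 9, best alternative 7; Player 2 gets 7, best alternative 5; Player 3 gets 7, best alternative 6. No profitable deviation — NE.
(B, Left, Beta): Player 1 can switch to C (6 → 7). Not NE.
(B, Right, Alpha): Player 1 can switch to C (2 → 8). Not NE.
(B, Right, Beta): Player 1 can switch to A (6 → 8). Not NE.
(C, Left, Alpha): Player 1 can switch to A (5 → 7). Not NE.
(The remaining 3 profiles each have a profitable deviation by the same check.)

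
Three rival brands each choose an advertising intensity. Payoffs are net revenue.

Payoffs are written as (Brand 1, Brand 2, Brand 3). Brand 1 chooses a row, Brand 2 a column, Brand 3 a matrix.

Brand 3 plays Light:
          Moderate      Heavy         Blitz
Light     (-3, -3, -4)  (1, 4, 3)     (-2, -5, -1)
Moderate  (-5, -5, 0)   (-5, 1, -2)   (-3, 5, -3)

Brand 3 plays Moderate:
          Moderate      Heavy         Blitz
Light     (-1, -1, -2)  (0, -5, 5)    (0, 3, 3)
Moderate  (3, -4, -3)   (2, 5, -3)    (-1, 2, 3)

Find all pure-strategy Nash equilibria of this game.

Brand 1 against (Moderate, Light): payoffs -3, -5 → best response Light.
Brand 1 against (Moderate, Moderate): payoffs -1, 3 → best response Moderate.
Brand 1 against (Heavy, Light): payoffs 1, -5 → best response Light.
Brand 1 against (Heavy, Moderate): payoffs 0, 2 → best response Moderate.
Brand 1 against (Blitz, Light): payoffs -2, -3 → best response Light.
Brand 1 against (Blitz, Moderate): payoffs 0, -1 → best response Light.
Brand 2 against (Light, Light): payoffs -3, 4, -5 → best response Heavy.
Brand 2 against (Light, Moderate): payoffs -1, -5, 3 → best response Blitz.
Brand 2 against (Moderate, Light): payoffs -5, 1, 5 → best response Blitz.
Brand 2 against (Moderate, Moderate): payoffs -4, 5, 2 → best response Heavy.
Brand 3 against (Light, Moderate): payoffs -4, -2 → best response Moderate.
Brand 3 against (Light, Heavy): payoffs 3, 5 → best response Moderate.
Brand 3 against (Light, Blitz): payoffs -1, 3 → best response Moderate.
Brand 3 against (Moderate, Moderate): payoffs 0, -3 → best response Light.
Brand 3 against (Moderate, Heavy): payoffs -2, -3 → best response Light.
Brand 3 against (Moderate, Blitz): payoffs -3, 3 → best response Moderate.
Mutual best responses: (Light, Blitz, Moderate).

The unique pure-strategy Nash equilibrium is (Light, Blitz, Moderate).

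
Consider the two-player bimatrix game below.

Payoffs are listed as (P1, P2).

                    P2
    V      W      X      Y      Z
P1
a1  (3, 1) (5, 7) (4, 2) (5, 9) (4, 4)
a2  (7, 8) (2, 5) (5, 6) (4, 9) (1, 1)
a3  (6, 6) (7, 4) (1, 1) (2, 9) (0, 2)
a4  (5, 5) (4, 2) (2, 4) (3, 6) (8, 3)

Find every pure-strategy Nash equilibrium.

(a1, V): P1 can switch to a2 (3 → 7). Not NE.
(a1, W): P1 can switch to a3 (5 → 7). Not NE.
(a1, X): P1 can switch to a2 (4 → 5). Not NE.
(a1, Y): P1 gets 5, best alternative 4; P2 gets 9, best alternative 7. No profitable deviation — NE.
(a1, Z): P1 can switch to a4 (4 → 8). Not NE.
(a2, V): P2 can switch to Y (8 → 9). Not NE.
(a2, W): P1 can switch to a1 (2 → 5). Not NE.
(a2, X): P2 can switch to V (6 → 8). Not NE.
(a2, Y): P1 can switch to a1 (4 → 5). Not NE.
(The remaining 11 profiles each have a profitable deviation by the same check.)

The unique pure-strategy Nash equilibrium is (a1, Y).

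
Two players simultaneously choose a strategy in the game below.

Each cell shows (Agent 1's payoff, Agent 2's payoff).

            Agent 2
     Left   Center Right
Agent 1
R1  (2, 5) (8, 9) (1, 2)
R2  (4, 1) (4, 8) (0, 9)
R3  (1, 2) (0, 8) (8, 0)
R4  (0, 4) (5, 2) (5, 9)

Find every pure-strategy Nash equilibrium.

(R1, Left): Agent 1 can switch to R2 (2 → 4). Not NE.
(R1, Center): Agent 1 gets 8, best alternative 5; Agent 2 gets 9, best alternative 5. No profitable deviation — NE.
(R1, Right): Agent 1 can switch to R3 (1 → 8). Not NE.
(R2, Left): Agent 2 can switch to Center (1 → 8). Not NE.
(R2, Center): Agent 1 can switch to R1 (4 → 8). Not NE.
(R2, Right): Agent 1 can switch to R1 (0 → 1). Not NE.
(R3, Left): Agent 1 can switch to R1 (1 → 2). Not NE.
(The remaining 5 profiles each have a profitable deviation by the same check.)

The unique pure-strategy Nash equilibrium is (R1, Center).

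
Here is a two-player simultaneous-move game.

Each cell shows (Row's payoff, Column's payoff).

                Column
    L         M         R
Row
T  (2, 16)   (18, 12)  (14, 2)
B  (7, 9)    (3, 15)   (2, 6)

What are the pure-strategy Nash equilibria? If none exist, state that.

Row against L: payoffs 2, 7 → best response B.
Row against M: payoffs 18, 3 → best response T.
Row against R: payoffs 14, 2 → best response T.
Column against T: payoffs 16, 12, 2 → best response L.
Column against B: payoffs 9, 15, 6 → best response M.
No profile is a mutual best response for all players.

No pure-strategy Nash equilibrium.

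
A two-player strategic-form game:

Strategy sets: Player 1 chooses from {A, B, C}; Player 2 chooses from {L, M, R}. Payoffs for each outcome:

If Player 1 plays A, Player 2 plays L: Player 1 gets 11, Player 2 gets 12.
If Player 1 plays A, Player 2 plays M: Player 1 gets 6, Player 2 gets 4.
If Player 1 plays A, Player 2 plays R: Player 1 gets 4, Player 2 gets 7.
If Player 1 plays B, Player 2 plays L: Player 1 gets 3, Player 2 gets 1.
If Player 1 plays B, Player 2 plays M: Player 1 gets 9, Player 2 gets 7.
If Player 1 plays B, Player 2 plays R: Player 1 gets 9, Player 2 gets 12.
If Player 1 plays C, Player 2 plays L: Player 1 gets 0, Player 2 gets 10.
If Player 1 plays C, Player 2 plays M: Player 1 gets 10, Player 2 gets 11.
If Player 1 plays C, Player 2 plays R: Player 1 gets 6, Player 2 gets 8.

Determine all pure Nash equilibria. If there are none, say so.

Player 1 against L: payoffs 11, 3, 0 → best response A.
Player 1 against M: payoffs 6, 9, 10 → best response C.
Player 1 against R: payoffs 4, 9, 6 → best response B.
Player 2 against A: payoffs 12, 4, 7 → best response L.
Player 2 against B: payoffs 1, 7, 12 → best response R.
Player 2 against C: payoffs 10, 11, 8 → best response M.
Mutual best responses: (A, L); (B, R); (C, M).

(A, L); (B, R); (C, M)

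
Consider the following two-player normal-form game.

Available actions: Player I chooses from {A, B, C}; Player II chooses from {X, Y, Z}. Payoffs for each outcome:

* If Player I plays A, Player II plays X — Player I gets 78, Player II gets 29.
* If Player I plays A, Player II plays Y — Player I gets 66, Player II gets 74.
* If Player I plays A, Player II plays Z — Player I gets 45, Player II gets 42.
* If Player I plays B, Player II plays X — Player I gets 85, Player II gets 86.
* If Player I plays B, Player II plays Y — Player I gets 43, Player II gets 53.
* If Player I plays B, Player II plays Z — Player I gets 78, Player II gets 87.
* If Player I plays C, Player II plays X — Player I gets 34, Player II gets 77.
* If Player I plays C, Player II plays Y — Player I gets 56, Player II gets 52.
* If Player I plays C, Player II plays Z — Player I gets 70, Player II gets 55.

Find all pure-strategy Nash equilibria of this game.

Player I against X: payoffs 78, 85, 34 → best response B.
Player I against Y: payoffs 66, 43, 56 → best response A.
Player I against Z: payoffs 45, 78, 70 → best response B.
Player II against A: payoffs 29, 74, 42 → best response Y.
Player II against B: payoffs 86, 53, 87 → best response Z.
Player II against C: payoffs 77, 52, 55 → best response X.
Mutual best responses: (A, Y); (B, Z).

(A, Y) and (B, Z)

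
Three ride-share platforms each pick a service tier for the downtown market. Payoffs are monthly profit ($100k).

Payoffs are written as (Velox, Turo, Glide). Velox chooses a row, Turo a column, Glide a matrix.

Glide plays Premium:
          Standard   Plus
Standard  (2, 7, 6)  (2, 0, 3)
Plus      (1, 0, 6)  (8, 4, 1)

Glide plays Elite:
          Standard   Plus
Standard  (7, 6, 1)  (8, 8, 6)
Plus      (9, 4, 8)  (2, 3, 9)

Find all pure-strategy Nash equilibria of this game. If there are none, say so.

Pure-strategy Nash equilibria: (Standard, Standard, Premium), (Standard, Plus, Elite), (Plus, Standard, Elite)

(Standard, Standard, Premium): Velox gets 2, best alternative 1; Turo gets 7, best alternative 0; Glide gets 6, best alternative 1. No profitable deviation — NE.
(Standard, Standard, Elite): Velox can switch to Plus (7 → 9). Not NE.
(Standard, Plus, Premium): Velox can switch to Plus (2 → 8). Not NE.
(Standard, Plus, Elite): Velox gets 8, best alternative 2; Turo gets 8, best alternative 6; Glide gets 6, best alternative 3. No profitable deviation — NE.
(Plus, Standard, Premium): Velox can switch to Standard (1 → 2). Not NE.
(Plus, Standard, Elite): Velox gets 9, best alternative 7; Turo gets 4, best alternative 3; Glide gets 8, best alternative 6. No profitable deviation — NE.
(Plus, Plus, Premium): Glide can switch to Elite (1 → 9). Not NE.
(Plus, Plus, Elite): Velox can switch to Standard (2 → 8). Not NE.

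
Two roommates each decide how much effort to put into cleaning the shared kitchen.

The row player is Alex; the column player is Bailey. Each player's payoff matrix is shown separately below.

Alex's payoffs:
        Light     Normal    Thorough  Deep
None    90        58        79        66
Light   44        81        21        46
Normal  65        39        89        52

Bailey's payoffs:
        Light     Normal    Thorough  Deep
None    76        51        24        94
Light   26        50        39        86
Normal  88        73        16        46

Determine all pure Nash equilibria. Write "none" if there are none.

(None, Light): Bailey can switch to Deep (76 → 94). Not NE.
(None, Normal): Alex can switch to Light (58 → 81). Not NE.
(None, Thorough): Alex can switch to Normal (79 → 89). Not NE.
(None, Deep): Alex gets 66, best alternative 52; Bailey gets 94, best alternative 76. No profitable deviation — NE.
(Light, Light): Alex can switch to None (44 → 90). Not NE.
(Light, Normal): Bailey can switch to Deep (50 → 86). Not NE.
(Light, Thorough): Alex can switch to None (21 → 79). Not NE.
(The remaining 5 profiles each have a profitable deviation by the same check.)

(None, Deep)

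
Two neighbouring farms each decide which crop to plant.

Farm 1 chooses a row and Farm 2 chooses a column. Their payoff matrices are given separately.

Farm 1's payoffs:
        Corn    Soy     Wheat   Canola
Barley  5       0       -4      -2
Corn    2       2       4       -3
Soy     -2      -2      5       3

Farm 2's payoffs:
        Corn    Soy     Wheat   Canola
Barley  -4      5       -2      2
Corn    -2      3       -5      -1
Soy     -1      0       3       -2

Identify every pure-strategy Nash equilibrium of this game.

(Barley, Corn): Farm 2 can switch to Soy (-4 → 5). Not NE.
(Barley, Soy): Farm 1 can switch to Corn (0 → 2). Not NE.
(Barley, Wheat): Farm 1 can switch to Corn (-4 → 4). Not NE.
(Barley, Canola): Farm 1 can switch to Soy (-2 → 3). Not NE.
(Corn, Corn): Farm 1 can switch to Barley (2 → 5). Not NE.
(Corn, Soy): Farm 1 gets 2, best alternative 0; Farm 2 gets 3, best alternative -1. No profitable deviation — NE.
(Corn, Wheat): Farm 1 can switch to Soy (4 → 5). Not NE.
(Soy, Wheat): Farm 1 gets 5, best alternative 4; Farm 2 gets 3, best alternative 0. No profitable deviation — NE.
(The remaining 4 profiles each have a profitable deviation by the same check.)

Pure-strategy Nash equilibria: (Corn, Soy) and (Soy, Wheat)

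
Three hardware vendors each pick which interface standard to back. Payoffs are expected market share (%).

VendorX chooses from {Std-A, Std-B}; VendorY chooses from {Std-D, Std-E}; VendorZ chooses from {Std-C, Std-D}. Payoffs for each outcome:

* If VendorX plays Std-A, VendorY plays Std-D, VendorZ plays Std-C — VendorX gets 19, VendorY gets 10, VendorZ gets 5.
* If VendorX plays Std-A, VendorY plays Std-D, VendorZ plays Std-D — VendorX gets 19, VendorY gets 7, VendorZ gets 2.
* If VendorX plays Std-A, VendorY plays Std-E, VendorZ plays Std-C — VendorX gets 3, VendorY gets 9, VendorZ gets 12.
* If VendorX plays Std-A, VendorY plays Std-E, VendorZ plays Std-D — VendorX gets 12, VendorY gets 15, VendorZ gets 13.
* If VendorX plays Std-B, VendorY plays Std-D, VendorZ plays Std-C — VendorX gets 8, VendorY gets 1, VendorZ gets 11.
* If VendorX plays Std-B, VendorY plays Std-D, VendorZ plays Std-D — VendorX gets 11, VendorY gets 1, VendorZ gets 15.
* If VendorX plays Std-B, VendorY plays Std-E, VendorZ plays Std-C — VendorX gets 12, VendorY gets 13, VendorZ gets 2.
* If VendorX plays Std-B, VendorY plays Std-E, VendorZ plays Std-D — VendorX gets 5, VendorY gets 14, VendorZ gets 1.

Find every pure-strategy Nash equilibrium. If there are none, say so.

(Std-A, Std-D, Std-C): VendorX gets 19, best alternative 8; VendorY gets 10, best alternative 9; VendorZ gets 5, best alternative 2. No profitable deviation — NE.
(Std-A, Std-D, Std-D): VendorY can switch to Std-E (7 → 15). Not NE.
(Std-A, Std-E, Std-C): VendorX can switch to Std-B (3 → 12). Not NE.
(Std-A, Std-E, Std-D): VendorX gets 12, best alternative 5; VendorY gets 15, best alternative 7; VendorZ gets 13, best alternative 12. No profitable deviation — NE.
(Std-B, Std-D, Std-C): VendorX can switch to Std-A (8 → 19). Not NE.
(Std-B, Std-D, Std-D): VendorX can switch to Std-A (11 → 19). Not NE.
(Std-B, Std-E, Std-C): VendorX gets 12, best alternative 3; VendorY gets 13, best alternative 1; VendorZ gets 2, best alternative 1. No profitable deviation — NE.
(Std-B, Std-E, Std-D): VendorX can switch to Std-A (5 → 12). Not NE.

(Std-A, Std-D, Std-C), (Std-A, Std-E, Std-D), (Std-B, Std-E, Std-C)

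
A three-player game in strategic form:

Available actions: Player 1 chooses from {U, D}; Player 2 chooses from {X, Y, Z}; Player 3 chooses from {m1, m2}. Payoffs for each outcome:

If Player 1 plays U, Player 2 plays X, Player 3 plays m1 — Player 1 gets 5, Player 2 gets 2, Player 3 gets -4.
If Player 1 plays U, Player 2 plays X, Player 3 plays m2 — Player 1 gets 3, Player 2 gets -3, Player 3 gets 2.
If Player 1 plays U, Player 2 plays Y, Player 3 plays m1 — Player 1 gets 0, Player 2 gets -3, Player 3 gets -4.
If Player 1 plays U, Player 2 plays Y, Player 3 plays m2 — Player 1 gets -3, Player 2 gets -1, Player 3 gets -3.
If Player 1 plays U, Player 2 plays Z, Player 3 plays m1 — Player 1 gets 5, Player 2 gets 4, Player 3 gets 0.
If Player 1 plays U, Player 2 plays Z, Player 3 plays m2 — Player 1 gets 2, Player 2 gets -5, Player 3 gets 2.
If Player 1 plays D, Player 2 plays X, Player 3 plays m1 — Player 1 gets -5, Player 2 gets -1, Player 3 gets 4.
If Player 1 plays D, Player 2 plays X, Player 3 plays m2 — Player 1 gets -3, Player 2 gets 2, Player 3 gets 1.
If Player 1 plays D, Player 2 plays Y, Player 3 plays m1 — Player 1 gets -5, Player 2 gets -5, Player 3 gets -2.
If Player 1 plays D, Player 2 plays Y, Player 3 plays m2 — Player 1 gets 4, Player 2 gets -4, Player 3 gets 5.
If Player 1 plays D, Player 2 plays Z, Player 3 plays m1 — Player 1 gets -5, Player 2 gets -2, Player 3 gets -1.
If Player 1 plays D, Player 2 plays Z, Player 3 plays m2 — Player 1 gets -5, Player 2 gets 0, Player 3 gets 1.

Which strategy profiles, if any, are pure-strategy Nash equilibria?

(U, X, m1): Player 2 can switch to Z (2 → 4). Not NE.
(U, X, m2): Player 2 can switch to Y (-3 → -1). Not NE.
(U, Y, m1): Player 2 can switch to X (-3 → 2). Not NE.
(U, Y, m2): Player 1 can switch to D (-3 → 4). Not NE.
(U, Z, m1): Player 3 can switch to m2 (0 → 2). Not NE.
(U, Z, m2): Player 2 can switch to X (-5 → -3). Not NE.
(D, X, m1): Player 1 can switch to U (-5 → 5). Not NE.
(D, X, m2): Player 1 can switch to U (-3 → 3). Not NE.
(D, Y, m1): Player 1 can switch to U (-5 → 0). Not NE.
(D, Y, m2): Player 2 can switch to X (-4 → 2). Not NE.
(The remaining 2 profiles each have a profitable deviation by the same check.)

This game has no pure Nash equilibrium.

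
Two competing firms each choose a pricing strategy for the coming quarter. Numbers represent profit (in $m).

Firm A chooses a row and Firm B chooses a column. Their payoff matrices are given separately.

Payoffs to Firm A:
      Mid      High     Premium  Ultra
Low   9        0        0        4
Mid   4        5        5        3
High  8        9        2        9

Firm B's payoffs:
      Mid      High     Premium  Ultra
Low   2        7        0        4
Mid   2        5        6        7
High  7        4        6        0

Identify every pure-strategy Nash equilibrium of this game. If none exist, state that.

No pure-strategy Nash equilibrium.

Firm A against Mid: payoffs 9, 4, 8 → best response Low.
Firm A against High: payoffs 0, 5, 9 → best response High.
Firm A against Premium: payoffs 0, 5, 2 → best response Mid.
Firm A against Ultra: payoffs 4, 3, 9 → best response High.
Firm B against Low: payoffs 2, 7, 0, 4 → best response High.
Firm B against Mid: payoffs 2, 5, 6, 7 → best response Ultra.
Firm B against High: payoffs 7, 4, 6, 0 → best response Mid.
No profile is a mutual best response for all players.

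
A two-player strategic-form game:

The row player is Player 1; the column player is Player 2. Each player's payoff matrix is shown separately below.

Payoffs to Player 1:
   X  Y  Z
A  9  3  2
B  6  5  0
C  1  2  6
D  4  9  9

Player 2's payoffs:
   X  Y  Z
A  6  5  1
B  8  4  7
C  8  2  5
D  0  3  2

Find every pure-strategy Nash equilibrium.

Player 1 against X: payoffs 9, 6, 1, 4 → best response A.
Player 1 against Y: payoffs 3, 5, 2, 9 → best response D.
Player 1 against Z: payoffs 2, 0, 6, 9 → best response D.
Player 2 against A: payoffs 6, 5, 1 → best response X.
Player 2 against B: payoffs 8, 4, 7 → best response X.
Player 2 against C: payoffs 8, 2, 5 → best response X.
Player 2 against D: payoffs 0, 3, 2 → best response Y.
Mutual best responses: (A, X); (D, Y).

The pure Nash equilibria are (A, X); (D, Y).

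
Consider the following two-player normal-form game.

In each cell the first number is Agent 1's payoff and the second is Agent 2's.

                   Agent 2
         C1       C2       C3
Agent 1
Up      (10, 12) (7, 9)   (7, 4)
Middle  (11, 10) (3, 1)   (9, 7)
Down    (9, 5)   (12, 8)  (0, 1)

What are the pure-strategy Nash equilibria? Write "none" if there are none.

Pure-strategy Nash equilibria: (Middle, C1), (Down, C2)

Agent 1 against C1: payoffs 10, 11, 9 → best response Middle.
Agent 1 against C2: payoffs 7, 3, 12 → best response Down.
Agent 1 against C3: payoffs 7, 9, 0 → best response Middle.
Agent 2 against Up: payoffs 12, 9, 4 → best response C1.
Agent 2 against Middle: payoffs 10, 1, 7 → best response C1.
Agent 2 against Down: payoffs 5, 8, 1 → best response C2.
Mutual best responses: (Middle, C1); (Down, C2).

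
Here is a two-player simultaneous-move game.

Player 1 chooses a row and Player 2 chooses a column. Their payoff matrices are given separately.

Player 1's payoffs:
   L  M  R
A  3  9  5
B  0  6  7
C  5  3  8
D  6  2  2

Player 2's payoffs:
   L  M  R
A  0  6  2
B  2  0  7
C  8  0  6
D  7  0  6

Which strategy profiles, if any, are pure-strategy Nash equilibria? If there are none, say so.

Player 1 against L: payoffs 3, 0, 5, 6 → best response D.
Player 1 against M: payoffs 9, 6, 3, 2 → best response A.
Player 1 against R: payoffs 5, 7, 8, 2 → best response C.
Player 2 against A: payoffs 0, 6, 2 → best response M.
Player 2 against B: payoffs 2, 0, 7 → best response R.
Player 2 against C: payoffs 8, 0, 6 → best response L.
Player 2 against D: payoffs 7, 0, 6 → best response L.
Mutual best responses: (A, M); (D, L).

Pure-strategy Nash equilibria: (A, M); (D, L)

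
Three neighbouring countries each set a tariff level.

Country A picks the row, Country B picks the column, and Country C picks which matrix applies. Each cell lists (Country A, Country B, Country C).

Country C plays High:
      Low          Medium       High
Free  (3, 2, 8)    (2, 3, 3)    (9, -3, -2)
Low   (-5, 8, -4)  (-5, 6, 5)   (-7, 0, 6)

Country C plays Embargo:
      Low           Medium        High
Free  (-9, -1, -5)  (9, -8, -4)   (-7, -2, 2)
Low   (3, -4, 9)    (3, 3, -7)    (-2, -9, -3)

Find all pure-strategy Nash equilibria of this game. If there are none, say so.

The unique pure-strategy Nash equilibrium is (Free, Medium, High).

For each player, find the best response to each opponent profile; mutual best responses are the pure NE.
Country A against (Low, High): payoffs 3, -5 → best response Free.
Country A against (Low, Embargo): payoffs -9, 3 → best response Low.
Country A against (Medium, High): payoffs 2, -5 → best response Free.
Country A against (Medium, Embargo): payoffs 9, 3 → best response Free.
Country A against (High, High): payoffs 9, -7 → best response Free.
Country A against (High, Embargo): payoffs -7, -2 → best response Low.
Country B against (Free, High): payoffs 2, 3, -3 → best response Medium.
Country B against (Free, Embargo): payoffs -1, -8, -2 → best response Low.
Country B against (Low, High): payoffs 8, 6, 0 → best response Low.
Country B against (Low, Embargo): payoffs -4, 3, -9 → best response Medium.
Country C against (Free, Low): payoffs 8, -5 → best response High.
Country C against (Free, Medium): payoffs 3, -4 → best response High.
Country C against (Free, High): payoffs -2, 2 → best response Embargo.
Country C against (Low, Low): payoffs -4, 9 → best response Embargo.
Country C against (Low, Medium): payoffs 5, -7 → best response High.
Country C against (Low, High): payoffs 6, -3 → best response High.
Mutual best responses: (Free, Medium, High).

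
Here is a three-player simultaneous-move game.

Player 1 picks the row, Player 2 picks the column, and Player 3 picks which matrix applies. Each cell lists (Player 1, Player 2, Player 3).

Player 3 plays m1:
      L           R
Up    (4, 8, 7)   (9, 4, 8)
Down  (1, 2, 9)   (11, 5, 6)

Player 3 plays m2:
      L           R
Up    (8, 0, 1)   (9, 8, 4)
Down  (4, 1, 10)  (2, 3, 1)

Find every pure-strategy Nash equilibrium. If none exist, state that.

(Up, L, m1) and (Down, R, m1)

(Up, L, m1): Player 1 gets 4, best alternative 1; Player 2 gets 8, best alternative 4; Player 3 gets 7, best alternative 1. No profitable deviation — NE.
(Up, L, m2): Player 2 can switch to R (0 → 8). Not NE.
(Up, R, m1): Player 1 can switch to Down (9 → 11). Not NE.
(Up, R, m2): Player 3 can switch to m1 (4 → 8). Not NE.
(Down, L, m1): Player 1 can switch to Up (1 → 4). Not NE.
(Down, L, m2): Player 1 can switch to Up (4 → 8). Not NE.
(Down, R, m1): Player 1 gets 11, best alternative 9; Player 2 gets 5, best alternative 2; Player 3 gets 6, best alternative 1. No profitable deviation — NE.
(Down, R, m2): Player 1 can switch to Up (2 → 9). Not NE.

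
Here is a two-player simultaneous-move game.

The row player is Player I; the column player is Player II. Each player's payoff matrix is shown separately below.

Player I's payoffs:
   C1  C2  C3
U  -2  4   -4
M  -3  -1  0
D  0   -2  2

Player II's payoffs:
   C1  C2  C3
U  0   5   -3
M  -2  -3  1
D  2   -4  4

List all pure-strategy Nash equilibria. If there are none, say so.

Player I against C1: payoffs -2, -3, 0 → best response D.
Player I against C2: payoffs 4, -1, -2 → best response U.
Player I against C3: payoffs -4, 0, 2 → best response D.
Player II against U: payoffs 0, 5, -3 → best response C2.
Player II against M: payoffs -2, -3, 1 → best response C3.
Player II against D: payoffs 2, -4, 4 → best response C3.
Mutual best responses: (U, C2); (D, C3).

Pure-strategy Nash equilibria: (U, C2) and (D, C3)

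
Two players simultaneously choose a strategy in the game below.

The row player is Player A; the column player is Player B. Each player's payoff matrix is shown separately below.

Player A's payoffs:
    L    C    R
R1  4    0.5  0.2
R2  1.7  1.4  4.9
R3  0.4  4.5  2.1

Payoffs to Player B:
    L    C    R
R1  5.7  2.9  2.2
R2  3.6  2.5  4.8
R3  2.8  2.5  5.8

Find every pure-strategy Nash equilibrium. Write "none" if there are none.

Mark each player's best response to every combination of opponents' strategies; a profile where every player is best-responding is a pure Nash equilibrium.
Player A against L: payoffs 4, 1.7, 0.4 → best response R1.
Player A against C: payoffs 0.5, 1.4, 4.5 → best response R3.
Player A against R: payoffs 0.2, 4.9, 2.1 → best response R2.
Player B against R1: payoffs 5.7, 2.9, 2.2 → best response L.
Player B against R2: payoffs 3.6, 2.5, 4.8 → best response R.
Player B against R3: payoffs 2.8, 2.5, 5.8 → best response R.
Mutual best responses: (R1, L); (R2, R).

(R1, L), (R2, R)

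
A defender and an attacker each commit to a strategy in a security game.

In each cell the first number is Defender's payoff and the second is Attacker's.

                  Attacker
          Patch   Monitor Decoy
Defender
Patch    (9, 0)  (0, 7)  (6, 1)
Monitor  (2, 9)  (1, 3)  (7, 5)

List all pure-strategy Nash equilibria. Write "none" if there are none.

Defender against Patch: payoffs 9, 2 → best response Patch.
Defender against Monitor: payoffs 0, 1 → best response Monitor.
Defender against Decoy: payoffs 6, 7 → best response Monitor.
Attacker against Patch: payoffs 0, 7, 1 → best response Monitor.
Attacker against Monitor: payoffs 9, 3, 5 → best response Patch.
No profile is a mutual best response for all players.

No pure-strategy Nash equilibrium.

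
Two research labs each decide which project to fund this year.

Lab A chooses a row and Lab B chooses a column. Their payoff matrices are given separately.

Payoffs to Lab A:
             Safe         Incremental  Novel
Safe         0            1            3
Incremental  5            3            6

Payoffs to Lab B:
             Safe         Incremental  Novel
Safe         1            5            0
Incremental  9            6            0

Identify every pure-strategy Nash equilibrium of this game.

(Incremental, Safe)

Check each profile: it is a Nash equilibrium iff no player can strictly gain by switching unilaterally.
(Safe, Safe): Lab A can switch to Incremental (0 → 5). Not NE.
(Safe, Incremental): Lab A can switch to Incremental (1 → 3). Not NE.
(Safe, Novel): Lab A can switch to Incremental (3 → 6). Not NE.
(Incremental, Safe): Lab A gets 5, best alternative 0; Lab B gets 9, best alternative 6. No profitable deviation — NE.
(Incremental, Incremental): Lab B can switch to Safe (6 → 9). Not NE.
(Incremental, Novel): Lab B can switch to Safe (0 → 9). Not NE.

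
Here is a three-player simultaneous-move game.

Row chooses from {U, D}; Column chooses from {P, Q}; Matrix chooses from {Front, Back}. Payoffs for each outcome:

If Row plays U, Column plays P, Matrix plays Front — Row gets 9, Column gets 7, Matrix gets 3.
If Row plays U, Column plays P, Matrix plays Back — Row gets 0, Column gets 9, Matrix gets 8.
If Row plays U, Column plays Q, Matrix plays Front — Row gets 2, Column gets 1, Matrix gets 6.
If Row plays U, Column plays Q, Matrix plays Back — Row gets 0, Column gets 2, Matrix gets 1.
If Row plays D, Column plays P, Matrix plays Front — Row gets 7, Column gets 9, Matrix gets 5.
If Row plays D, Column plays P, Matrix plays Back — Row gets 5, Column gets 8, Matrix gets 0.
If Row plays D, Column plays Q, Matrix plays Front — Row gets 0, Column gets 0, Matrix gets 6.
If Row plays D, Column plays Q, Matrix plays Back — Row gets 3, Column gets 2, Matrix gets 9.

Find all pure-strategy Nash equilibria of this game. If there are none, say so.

none

(U, P, Front): Matrix can switch to Back (3 → 8). Not NE.
(U, P, Back): Row can switch to D (0 → 5). Not NE.
(U, Q, Front): Column can switch to P (1 → 7). Not NE.
(U, Q, Back): Row can switch to D (0 → 3). Not NE.
(D, P, Front): Row can switch to U (7 → 9). Not NE.
(D, P, Back): Matrix can switch to Front (0 → 5). Not NE.
(The remaining 2 profiles each have a profitable deviation by the same check.)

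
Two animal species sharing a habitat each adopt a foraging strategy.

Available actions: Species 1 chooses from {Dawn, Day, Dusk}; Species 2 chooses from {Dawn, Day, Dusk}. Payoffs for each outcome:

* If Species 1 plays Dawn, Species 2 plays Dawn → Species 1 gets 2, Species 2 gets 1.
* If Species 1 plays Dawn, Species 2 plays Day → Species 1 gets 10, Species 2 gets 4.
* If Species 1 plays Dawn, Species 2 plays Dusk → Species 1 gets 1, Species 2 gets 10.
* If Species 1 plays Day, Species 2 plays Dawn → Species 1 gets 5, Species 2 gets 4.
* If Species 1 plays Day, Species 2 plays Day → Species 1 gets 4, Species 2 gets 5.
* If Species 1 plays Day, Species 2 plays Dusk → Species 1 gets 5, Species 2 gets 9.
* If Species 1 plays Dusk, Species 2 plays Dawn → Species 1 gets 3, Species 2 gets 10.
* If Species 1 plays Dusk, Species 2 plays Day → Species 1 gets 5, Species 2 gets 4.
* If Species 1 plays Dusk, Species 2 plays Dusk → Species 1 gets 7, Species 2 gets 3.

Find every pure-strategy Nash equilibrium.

This game has no pure Nash equilibrium.

(Dawn, Dawn): Species 1 can switch to Day (2 → 5). Not NE.
(Dawn, Day): Species 2 can switch to Dusk (4 → 10). Not NE.
(Dawn, Dusk): Species 1 can switch to Day (1 → 5). Not NE.
(Day, Dawn): Species 2 can switch to Day (4 → 5). Not NE.
(Day, Day): Species 1 can switch to Dawn (4 → 10). Not NE.
(Day, Dusk): Species 1 can switch to Dusk (5 → 7). Not NE.
(Dusk, Dawn): Species 1 can switch to Day (3 → 5). Not NE.
(Dusk, Day): Species 1 can switch to Dawn (5 → 10). Not NE.
(Dusk, Dusk): Species 2 can switch to Dawn (3 → 10). Not NE.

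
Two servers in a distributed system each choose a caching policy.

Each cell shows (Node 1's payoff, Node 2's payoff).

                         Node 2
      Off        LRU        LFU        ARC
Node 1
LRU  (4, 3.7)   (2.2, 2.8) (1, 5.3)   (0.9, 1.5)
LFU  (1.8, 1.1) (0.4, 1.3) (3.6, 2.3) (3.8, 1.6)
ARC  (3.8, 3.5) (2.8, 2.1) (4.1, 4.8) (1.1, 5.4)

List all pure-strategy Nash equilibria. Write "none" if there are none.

This game has no pure Nash equilibrium.

For each player, find the best response to each opponent profile; mutual best responses are the pure NE.
Node 1 against Off: payoffs 4, 1.8, 3.8 → best response LRU.
Node 1 against LRU: payoffs 2.2, 0.4, 2.8 → best response ARC.
Node 1 against LFU: payoffs 1, 3.6, 4.1 → best response ARC.
Node 1 against ARC: payoffs 0.9, 3.8, 1.1 → best response LFU.
Node 2 against LRU: payoffs 3.7, 2.8, 5.3, 1.5 → best response LFU.
Node 2 against LFU: payoffs 1.1, 1.3, 2.3, 1.6 → best response LFU.
Node 2 against ARC: payoffs 3.5, 2.1, 4.8, 5.4 → best response ARC.
No profile is a mutual best response for all players.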